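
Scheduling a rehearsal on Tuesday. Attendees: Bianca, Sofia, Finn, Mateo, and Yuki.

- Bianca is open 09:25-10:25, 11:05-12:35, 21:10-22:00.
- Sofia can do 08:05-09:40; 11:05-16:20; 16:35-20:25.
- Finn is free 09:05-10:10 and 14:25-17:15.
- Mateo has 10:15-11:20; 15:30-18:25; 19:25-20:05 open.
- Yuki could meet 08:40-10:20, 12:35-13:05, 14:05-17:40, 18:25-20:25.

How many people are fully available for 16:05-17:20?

2

Mateo and Yuki can make the full 16:05-17:20 slot — that's 2.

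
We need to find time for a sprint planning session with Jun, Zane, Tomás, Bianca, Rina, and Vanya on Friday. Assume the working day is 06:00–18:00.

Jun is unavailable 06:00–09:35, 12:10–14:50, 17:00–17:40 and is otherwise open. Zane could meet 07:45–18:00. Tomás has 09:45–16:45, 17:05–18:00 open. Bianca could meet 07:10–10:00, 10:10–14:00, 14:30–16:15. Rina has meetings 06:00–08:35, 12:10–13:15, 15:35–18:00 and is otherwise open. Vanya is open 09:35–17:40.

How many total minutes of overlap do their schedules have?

Jun free: 09:35-12:10, 14:50-17:00, 17:40-18:00 (invert busy blocks within the working day).
Zane free: 07:45-18:00.
Tomás free: 09:45-16:45, 17:05-18:00.
Bianca free: 07:10-10:00, 10:10-14:00, 14:30-16:15.
Rina free: 08:35-12:10, 13:15-15:35 (invert busy blocks within the working day).
Vanya free: 09:35-17:40.
Jun ∩ Zane: 09:35-12:10, 14:50-17:00, 17:40-18:00.
Jun ∩ Zane ∩ Tomás: 09:45-12:10, 14:50-16:45, 17:40-18:00.
Jun ∩ Zane ∩ Tomás ∩ Bianca: 09:45-10:00, 10:10-12:10, 14:50-16:15.
Jun ∩ Zane ∩ Tomás ∩ Bianca ∩ Rina: 09:45-10:00, 10:10-12:10, 14:50-15:35.
Jun ∩ Zane ∩ Tomás ∩ Bianca ∩ Rina ∩ Vanya: 09:45-10:00, 10:10-12:10, 14:50-15:35.
Summing the common windows: 15 + 120 + 45 = 180 minutes.

180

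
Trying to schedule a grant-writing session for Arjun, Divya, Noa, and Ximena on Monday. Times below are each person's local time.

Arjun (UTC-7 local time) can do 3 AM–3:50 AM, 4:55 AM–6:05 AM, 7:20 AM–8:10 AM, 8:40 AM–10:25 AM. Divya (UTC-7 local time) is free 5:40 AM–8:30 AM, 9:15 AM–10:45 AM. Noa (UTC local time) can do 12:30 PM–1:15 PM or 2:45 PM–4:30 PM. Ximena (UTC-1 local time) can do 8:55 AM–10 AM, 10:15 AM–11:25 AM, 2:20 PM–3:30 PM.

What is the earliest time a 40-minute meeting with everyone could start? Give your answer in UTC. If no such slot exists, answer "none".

none

Arjun in UTC: 10:00-10:50, 11:55-13:05, 14:20-15:10, 15:40-17:25 (add 7h to convert from UTC-7).
Divya in UTC: 12:40-15:30, 16:15-17:45 (add 7h to convert from UTC-7).
Noa in UTC: 12:30-13:15, 14:45-16:30.
Ximena in UTC: 09:55-11:00, 11:15-12:25, 15:20-16:30 (add 1h to convert from UTC-1).
Arjun ∩ Divya: 12:40-13:05, 14:20-15:10, 16:15-17:25.
Arjun ∩ Divya ∩ Noa: 12:40-13:05, 14:45-15:10, 16:15-16:30.
Arjun ∩ Divya ∩ Noa ∩ Ximena: 16:15-16:30.
No common window is at least 40 minutes long.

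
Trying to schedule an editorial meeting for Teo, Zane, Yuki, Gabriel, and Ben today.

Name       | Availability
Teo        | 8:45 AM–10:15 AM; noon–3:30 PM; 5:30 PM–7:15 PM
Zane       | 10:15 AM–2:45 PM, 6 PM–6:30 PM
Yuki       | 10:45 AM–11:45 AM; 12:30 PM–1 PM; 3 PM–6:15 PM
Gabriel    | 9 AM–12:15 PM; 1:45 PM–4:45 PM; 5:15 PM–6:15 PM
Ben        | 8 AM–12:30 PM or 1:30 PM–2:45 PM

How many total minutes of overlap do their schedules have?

0

Teo ∩ Zane: 12:00-14:45, 18:00-18:30.
Teo ∩ Zane ∩ Yuki: 12:30-13:00, 18:00-18:15.
Teo ∩ Zane ∩ Yuki ∩ Gabriel: 18:00-18:15.
Teo ∩ Zane ∩ Yuki ∩ Gabriel ∩ Ben: ∅.
There is no time when everyone is free.
There is no common window, so the total is 0 minutes.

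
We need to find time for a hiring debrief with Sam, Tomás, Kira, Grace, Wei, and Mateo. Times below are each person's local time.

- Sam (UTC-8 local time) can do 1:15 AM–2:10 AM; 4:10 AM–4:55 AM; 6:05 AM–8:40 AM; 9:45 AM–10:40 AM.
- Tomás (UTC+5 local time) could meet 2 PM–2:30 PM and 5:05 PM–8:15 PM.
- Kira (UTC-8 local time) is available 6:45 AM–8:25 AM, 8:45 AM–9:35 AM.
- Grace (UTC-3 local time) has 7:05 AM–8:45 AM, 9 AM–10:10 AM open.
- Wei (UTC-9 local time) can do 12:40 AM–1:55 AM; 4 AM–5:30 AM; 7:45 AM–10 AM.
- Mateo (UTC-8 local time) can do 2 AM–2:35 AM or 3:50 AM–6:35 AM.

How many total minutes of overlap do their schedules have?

0

Sam in UTC: 09:15-10:10, 12:10-12:55, 14:05-16:40, 17:45-18:40 (add 8h to convert from UTC-8).
Tomás in UTC: 09:00-09:30, 12:05-15:15 (subtract 5h to convert from UTC+5).
Kira in UTC: 14:45-16:25, 16:45-17:35 (add 8h to convert from UTC-8).
Grace in UTC: 10:05-11:45, 12:00-13:10 (add 3h to convert from UTC-3).
Wei in UTC: 09:40-10:55, 13:00-14:30, 16:45-19:00 (add 9h to convert from UTC-9).
Mateo in UTC: 10:00-10:35, 11:50-14:35 (add 8h to convert from UTC-8).
Sam ∩ Tomás: 09:15-09:30, 12:10-12:55, 14:05-15:15.
Sam ∩ Tomás ∩ Kira: 14:45-15:15.
Sam ∩ Tomás ∩ Kira ∩ Grace: ∅.
Sam ∩ Tomás ∩ Kira ∩ Grace ∩ Wei: ∅.
Sam ∩ Tomás ∩ Kira ∩ Grace ∩ Wei ∩ Mateo: ∅.
There is no time when everyone is free.
There is no common window, so the total is 0 minutes.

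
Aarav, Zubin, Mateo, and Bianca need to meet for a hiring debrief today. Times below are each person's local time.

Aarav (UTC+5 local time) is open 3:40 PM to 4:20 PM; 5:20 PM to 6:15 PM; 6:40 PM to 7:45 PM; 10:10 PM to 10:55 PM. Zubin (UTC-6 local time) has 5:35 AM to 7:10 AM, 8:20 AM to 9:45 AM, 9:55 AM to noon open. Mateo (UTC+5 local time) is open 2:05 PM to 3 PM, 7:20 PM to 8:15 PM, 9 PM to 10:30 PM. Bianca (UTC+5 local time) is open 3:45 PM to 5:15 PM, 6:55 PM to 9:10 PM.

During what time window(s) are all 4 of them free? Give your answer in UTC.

14:20-14:45

Aarav in UTC: 10:40-11:20, 12:20-13:15, 13:40-14:45, 17:10-17:55 (subtract 5h to convert from UTC+5).
Zubin in UTC: 11:35-13:10, 14:20-15:45, 15:55-18:00 (add 6h to convert from UTC-6).
Mateo in UTC: 09:05-10:00, 14:20-15:15, 16:00-17:30 (subtract 5h to convert from UTC+5).
Bianca in UTC: 10:45-12:15, 13:55-16:10 (subtract 5h to convert from UTC+5).
Aarav ∩ Zubin: 12:20-13:10, 14:20-14:45, 17:10-17:55.
Aarav ∩ Zubin ∩ Mateo: 14:20-14:45, 17:10-17:30.
Aarav ∩ Zubin ∩ Mateo ∩ Bianca: 14:20-14:45.
Those are the intersection windows.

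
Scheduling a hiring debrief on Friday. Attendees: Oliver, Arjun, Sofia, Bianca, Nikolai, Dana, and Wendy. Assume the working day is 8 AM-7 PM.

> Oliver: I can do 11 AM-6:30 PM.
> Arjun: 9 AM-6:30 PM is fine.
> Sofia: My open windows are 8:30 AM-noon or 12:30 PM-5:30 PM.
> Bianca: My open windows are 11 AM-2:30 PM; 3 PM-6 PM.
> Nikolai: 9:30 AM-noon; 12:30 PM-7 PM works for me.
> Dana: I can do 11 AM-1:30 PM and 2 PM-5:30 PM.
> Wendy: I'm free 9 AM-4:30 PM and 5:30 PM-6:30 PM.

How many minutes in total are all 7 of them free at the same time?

240

Oliver ∩ Arjun: 11:00-18:30.
Oliver ∩ Arjun ∩ Sofia: 11:00-12:00, 12:30-17:30.
Oliver ∩ Arjun ∩ Sofia ∩ Bianca: 11:00-12:00, 12:30-14:30, 15:00-17:30.
Oliver ∩ Arjun ∩ Sofia ∩ Bianca ∩ Nikolai: 11:00-12:00, 12:30-14:30, 15:00-17:30.
Oliver ∩ Arjun ∩ Sofia ∩ Bianca ∩ Nikolai ∩ Dana: 11:00-12:00, 12:30-13:30, 14:00-14:30, 15:00-17:30.
Oliver ∩ Arjun ∩ Sofia ∩ Bianca ∩ Nikolai ∩ Dana ∩ Wendy: 11:00-12:00, 12:30-13:30, 14:00-14:30, 15:00-16:30.
So the common availability across everyone is 11:00-12:00, 12:30-13:30, 14:00-14:30, 15:00-16:30.
Summing the common windows: 60 + 60 + 30 + 90 = 240 minutes.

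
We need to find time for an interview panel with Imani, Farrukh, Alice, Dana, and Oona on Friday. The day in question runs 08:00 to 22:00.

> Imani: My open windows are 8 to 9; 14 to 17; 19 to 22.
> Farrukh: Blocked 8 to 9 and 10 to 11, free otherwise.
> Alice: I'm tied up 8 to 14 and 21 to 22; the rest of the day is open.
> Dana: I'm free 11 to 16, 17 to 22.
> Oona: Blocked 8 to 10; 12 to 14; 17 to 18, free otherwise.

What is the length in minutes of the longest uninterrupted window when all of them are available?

Imani free: 08:00-09:00, 14:00-17:00, 19:00-22:00.
Farrukh free: 09:00-10:00, 11:00-22:00 (invert busy blocks within the working day).
Alice free: 14:00-21:00 (invert busy blocks within the working day).
Dana free: 11:00-16:00, 17:00-22:00.
Oona free: 10:00-12:00, 14:00-17:00, 18:00-22:00 (invert busy blocks within the working day).
Imani ∩ Farrukh: 14:00-17:00, 19:00-22:00.
Imani ∩ Farrukh ∩ Alice: 14:00-17:00, 19:00-21:00.
Imani ∩ Farrukh ∩ Alice ∩ Dana: 14:00-16:00, 19:00-21:00.
Imani ∩ Farrukh ∩ Alice ∩ Dana ∩ Oona: 14:00-16:00, 19:00-21:00.
Those are the intersection windows.
The longest is 14:00-16:00 at 120 minutes.

120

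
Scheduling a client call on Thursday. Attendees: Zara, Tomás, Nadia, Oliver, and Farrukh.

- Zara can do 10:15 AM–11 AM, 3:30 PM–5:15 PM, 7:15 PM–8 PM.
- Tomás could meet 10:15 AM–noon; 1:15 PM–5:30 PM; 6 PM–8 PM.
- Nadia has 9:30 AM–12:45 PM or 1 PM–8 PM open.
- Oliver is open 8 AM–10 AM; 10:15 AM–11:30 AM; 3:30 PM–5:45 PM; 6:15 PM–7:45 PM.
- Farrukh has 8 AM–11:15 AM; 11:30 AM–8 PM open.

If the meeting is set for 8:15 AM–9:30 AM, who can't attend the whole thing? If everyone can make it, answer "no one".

Zara: not fully free for 08:15-09:30. Tomás: not fully free for 08:15-09:30. Nadia: not fully free for 08:15-09:30. Oliver: free for 08:15-09:30. Farrukh: free for 08:15-09:30.

Nadia, Tomás, Zara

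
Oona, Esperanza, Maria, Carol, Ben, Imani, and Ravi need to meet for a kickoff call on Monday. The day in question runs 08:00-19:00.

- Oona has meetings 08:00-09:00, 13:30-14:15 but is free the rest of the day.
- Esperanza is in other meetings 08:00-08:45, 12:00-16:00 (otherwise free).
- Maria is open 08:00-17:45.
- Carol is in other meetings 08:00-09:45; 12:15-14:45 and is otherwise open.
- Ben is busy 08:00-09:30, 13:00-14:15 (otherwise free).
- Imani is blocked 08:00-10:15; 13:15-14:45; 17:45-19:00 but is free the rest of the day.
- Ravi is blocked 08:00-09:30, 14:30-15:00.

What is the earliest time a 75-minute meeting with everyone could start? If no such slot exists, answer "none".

10:15

Oona free: 09:00-13:30, 14:15-19:00 (invert busy blocks within the working day).
Esperanza free: 08:45-12:00, 16:00-19:00 (invert busy blocks within the working day).
Maria free: 08:00-17:45.
Carol free: 09:45-12:15, 14:45-19:00 (invert busy blocks within the working day).
Ben free: 09:30-13:00, 14:15-19:00 (invert busy blocks within the working day).
Imani free: 10:15-13:15, 14:45-17:45 (invert busy blocks within the working day).
Ravi free: 09:30-14:30, 15:00-19:00 (invert busy blocks within the working day).
Oona ∩ Esperanza: 09:00-12:00, 16:00-19:00.
Oona ∩ Esperanza ∩ Maria: 09:00-12:00, 16:00-17:45.
Oona ∩ Esperanza ∩ Maria ∩ Carol: 09:45-12:00, 16:00-17:45.
Oona ∩ Esperanza ∩ Maria ∩ Carol ∩ Ben: 09:45-12:00, 16:00-17:45.
Oona ∩ Esperanza ∩ Maria ∩ Carol ∩ Ben ∩ Imani: 10:15-12:00, 16:00-17:45.
Oona ∩ Esperanza ∩ Maria ∩ Carol ∩ Ben ∩ Imani ∩ Ravi: 10:15-12:00, 16:00-17:45.
Those are the intersection windows.
The first common window of at least 75 minutes is 10:15-12:00, so the earliest start is 10:15.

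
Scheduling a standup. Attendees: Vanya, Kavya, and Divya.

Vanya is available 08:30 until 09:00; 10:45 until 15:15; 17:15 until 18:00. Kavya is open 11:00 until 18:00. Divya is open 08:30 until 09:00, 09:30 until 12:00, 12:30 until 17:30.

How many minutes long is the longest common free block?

Vanya ∩ Kavya: 11:00-15:15, 17:15-18:00.
Vanya ∩ Kavya ∩ Divya: 11:00-12:00, 12:30-15:15, 17:15-17:30.
So the common availability across everyone is 11:00-12:00, 12:30-15:15, 17:15-17:30.
The longest is 12:30-15:15 at 165 minutes.

165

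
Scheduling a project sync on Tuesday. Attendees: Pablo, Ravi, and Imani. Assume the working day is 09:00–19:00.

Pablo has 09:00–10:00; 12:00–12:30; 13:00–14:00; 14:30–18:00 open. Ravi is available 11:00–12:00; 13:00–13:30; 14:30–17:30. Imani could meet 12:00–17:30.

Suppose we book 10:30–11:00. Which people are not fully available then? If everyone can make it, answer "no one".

Pablo: not fully free for 10:30-11:00. Ravi: not fully free for 10:30-11:00. Imani: not fully free for 10:30-11:00.

Imani, Pablo, Ravi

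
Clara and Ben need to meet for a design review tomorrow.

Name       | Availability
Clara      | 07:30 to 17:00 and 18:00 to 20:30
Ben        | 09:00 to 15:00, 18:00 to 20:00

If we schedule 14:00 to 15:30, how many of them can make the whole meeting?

1

Clara can make the full 14:00-15:30 slot — that's 1.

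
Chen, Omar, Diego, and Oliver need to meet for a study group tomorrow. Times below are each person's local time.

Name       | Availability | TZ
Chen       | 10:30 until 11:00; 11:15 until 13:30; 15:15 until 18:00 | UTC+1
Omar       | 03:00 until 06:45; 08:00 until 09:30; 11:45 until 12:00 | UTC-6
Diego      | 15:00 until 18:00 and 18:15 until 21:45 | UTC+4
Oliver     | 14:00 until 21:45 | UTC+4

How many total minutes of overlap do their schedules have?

Chen in UTC: 09:30-10:00, 10:15-12:30, 14:15-17:00 (subtract 1h to convert from UTC+1).
Omar in UTC: 09:00-12:45, 14:00-15:30, 17:45-18:00 (add 6h to convert from UTC-6).
Diego in UTC: 11:00-14:00, 14:15-17:45 (subtract 4h to convert from UTC+4).
Oliver in UTC: 10:00-17:45 (subtract 4h to convert from UTC+4).
Chen ∩ Omar: 09:30-10:00, 10:15-12:30, 14:15-15:30.
Chen ∩ Omar ∩ Diego: 11:00-12:30, 14:15-15:30.
Chen ∩ Omar ∩ Diego ∩ Oliver: 11:00-12:30, 14:15-15:30.
Summing the common windows: 90 + 75 = 165 minutes.

165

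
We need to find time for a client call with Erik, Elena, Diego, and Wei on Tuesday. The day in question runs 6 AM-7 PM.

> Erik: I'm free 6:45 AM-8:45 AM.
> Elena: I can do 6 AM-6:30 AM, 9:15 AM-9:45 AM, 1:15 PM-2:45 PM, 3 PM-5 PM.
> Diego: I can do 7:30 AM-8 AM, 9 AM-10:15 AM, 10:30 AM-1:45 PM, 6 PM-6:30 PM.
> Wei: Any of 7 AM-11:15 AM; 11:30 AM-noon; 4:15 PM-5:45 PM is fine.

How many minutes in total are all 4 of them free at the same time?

0

Erik ∩ Elena: ∅.
Erik ∩ Elena ∩ Diego: ∅.
Erik ∩ Elena ∩ Diego ∩ Wei: ∅.
There is no time when everyone is free.
There is no common window, so the total is 0 minutes.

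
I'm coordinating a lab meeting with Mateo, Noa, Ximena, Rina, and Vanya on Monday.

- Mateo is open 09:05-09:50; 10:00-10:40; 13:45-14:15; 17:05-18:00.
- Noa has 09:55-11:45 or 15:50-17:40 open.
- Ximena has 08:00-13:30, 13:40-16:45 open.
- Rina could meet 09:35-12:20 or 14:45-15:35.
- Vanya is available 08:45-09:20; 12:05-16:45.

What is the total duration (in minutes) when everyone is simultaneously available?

0

Mateo ∩ Noa: 10:00-10:40, 17:05-17:40.
Mateo ∩ Noa ∩ Ximena: 10:00-10:40.
Mateo ∩ Noa ∩ Ximena ∩ Rina: 10:00-10:40.
Mateo ∩ Noa ∩ Ximena ∩ Rina ∩ Vanya: ∅.
There is no time when everyone is free.
There is no common window, so the total is 0 minutes.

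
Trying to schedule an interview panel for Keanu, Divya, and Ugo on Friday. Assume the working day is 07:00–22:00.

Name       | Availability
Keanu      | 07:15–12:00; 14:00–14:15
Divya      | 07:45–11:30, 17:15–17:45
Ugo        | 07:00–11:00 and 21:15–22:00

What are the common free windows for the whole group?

07:45-11:00

Keanu ∩ Divya: 07:45-11:30.
Keanu ∩ Divya ∩ Ugo: 07:45-11:00.
Those are the intersection windows.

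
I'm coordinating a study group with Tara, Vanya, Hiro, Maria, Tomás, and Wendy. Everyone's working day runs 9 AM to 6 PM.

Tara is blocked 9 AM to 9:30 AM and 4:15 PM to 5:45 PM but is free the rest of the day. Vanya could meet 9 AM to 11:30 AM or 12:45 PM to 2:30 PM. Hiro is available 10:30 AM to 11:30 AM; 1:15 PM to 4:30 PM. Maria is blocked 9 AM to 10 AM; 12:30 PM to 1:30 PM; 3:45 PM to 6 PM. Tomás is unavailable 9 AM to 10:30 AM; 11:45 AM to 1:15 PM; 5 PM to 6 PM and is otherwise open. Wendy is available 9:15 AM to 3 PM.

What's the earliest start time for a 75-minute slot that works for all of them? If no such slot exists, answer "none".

none

Tara free: 09:30-16:15, 17:45-18:00 (invert busy blocks within the working day).
Vanya free: 09:00-11:30, 12:45-14:30.
Hiro free: 10:30-11:30, 13:15-16:30.
Maria free: 10:00-12:30, 13:30-15:45 (invert busy blocks within the working day).
Tomás free: 10:30-11:45, 13:15-17:00 (invert busy blocks within the working day).
Wendy free: 09:15-15:00.
Tara ∩ Vanya: 09:30-11:30, 12:45-14:30.
Tara ∩ Vanya ∩ Hiro: 10:30-11:30, 13:15-14:30.
Tara ∩ Vanya ∩ Hiro ∩ Maria: 10:30-11:30, 13:30-14:30.
Tara ∩ Vanya ∩ Hiro ∩ Maria ∩ Tomás: 10:30-11:30, 13:30-14:30.
Tara ∩ Vanya ∩ Hiro ∩ Maria ∩ Tomás ∩ Wendy: 10:30-11:30, 13:30-14:30.
No common window is at least 75 minutes long.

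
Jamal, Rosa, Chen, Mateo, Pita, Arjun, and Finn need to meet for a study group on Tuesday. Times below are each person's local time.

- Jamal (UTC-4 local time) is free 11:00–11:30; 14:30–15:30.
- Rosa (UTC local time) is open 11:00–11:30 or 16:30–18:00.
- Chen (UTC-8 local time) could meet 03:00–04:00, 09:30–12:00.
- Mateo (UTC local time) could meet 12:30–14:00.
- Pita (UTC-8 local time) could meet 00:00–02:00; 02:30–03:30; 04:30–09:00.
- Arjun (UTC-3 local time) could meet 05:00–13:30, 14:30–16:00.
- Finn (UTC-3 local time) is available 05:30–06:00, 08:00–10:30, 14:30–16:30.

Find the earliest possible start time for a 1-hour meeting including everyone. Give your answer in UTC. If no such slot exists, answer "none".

Jamal in UTC: 15:00-15:30, 18:30-19:30 (add 4h to convert from UTC-4).
Rosa in UTC: 11:00-11:30, 16:30-18:00.
Chen in UTC: 11:00-12:00, 17:30-20:00 (add 8h to convert from UTC-8).
Mateo in UTC: 12:30-14:00.
Pita in UTC: 08:00-10:00, 10:30-11:30, 12:30-17:00 (add 8h to convert from UTC-8).
Arjun in UTC: 08:00-16:30, 17:30-19:00 (add 3h to convert from UTC-3).
Finn in UTC: 08:30-09:00, 11:00-13:30, 17:30-19:30 (add 3h to convert from UTC-3).
Jamal ∩ Rosa: ∅.
Jamal ∩ Rosa ∩ Chen: ∅.
Jamal ∩ Rosa ∩ Chen ∩ Mateo: ∅.
Jamal ∩ Rosa ∩ Chen ∩ Mateo ∩ Pita: ∅.
Jamal ∩ Rosa ∩ Chen ∩ Mateo ∩ Pita ∩ Arjun: ∅.
Jamal ∩ Rosa ∩ Chen ∩ Mateo ∩ Pita ∩ Arjun ∩ Finn: ∅.
There is no time when everyone is free.
No common window is at least 60 minutes long.

none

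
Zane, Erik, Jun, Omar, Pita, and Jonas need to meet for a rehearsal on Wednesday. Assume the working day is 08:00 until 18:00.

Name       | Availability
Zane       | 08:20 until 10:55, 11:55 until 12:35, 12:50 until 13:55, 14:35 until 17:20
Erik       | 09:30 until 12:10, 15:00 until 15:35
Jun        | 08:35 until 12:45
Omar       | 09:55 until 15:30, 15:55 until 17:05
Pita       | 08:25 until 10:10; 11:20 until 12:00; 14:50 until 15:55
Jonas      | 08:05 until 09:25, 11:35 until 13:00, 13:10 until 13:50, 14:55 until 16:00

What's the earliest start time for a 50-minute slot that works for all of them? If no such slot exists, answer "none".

none

Zane ∩ Erik: 09:30-10:55, 11:55-12:10, 15:00-15:35.
Zane ∩ Erik ∩ Jun: 09:30-10:55, 11:55-12:10.
Zane ∩ Erik ∩ Jun ∩ Omar: 09:55-10:55, 11:55-12:10.
Zane ∩ Erik ∩ Jun ∩ Omar ∩ Pita: 09:55-10:10, 11:55-12:00.
Zane ∩ Erik ∩ Jun ∩ Omar ∩ Pita ∩ Jonas: 11:55-12:00.
No common window is at least 50 minutes long.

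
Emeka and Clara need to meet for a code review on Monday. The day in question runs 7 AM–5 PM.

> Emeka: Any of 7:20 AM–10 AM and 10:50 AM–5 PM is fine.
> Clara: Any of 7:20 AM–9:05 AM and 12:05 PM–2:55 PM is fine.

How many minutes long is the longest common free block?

170

Emeka ∩ Clara: 07:20-09:05, 12:05-14:55.
The longest is 12:05-14:55 at 170 minutes.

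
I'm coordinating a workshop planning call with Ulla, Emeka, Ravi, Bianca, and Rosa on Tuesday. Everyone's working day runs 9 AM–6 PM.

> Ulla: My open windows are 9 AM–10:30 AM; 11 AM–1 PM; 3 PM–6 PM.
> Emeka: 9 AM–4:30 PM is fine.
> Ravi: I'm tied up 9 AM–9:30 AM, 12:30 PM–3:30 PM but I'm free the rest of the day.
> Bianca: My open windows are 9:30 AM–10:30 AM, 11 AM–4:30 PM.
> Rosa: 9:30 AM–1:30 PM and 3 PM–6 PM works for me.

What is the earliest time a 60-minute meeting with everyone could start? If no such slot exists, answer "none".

09:30

Ulla free: 09:00-10:30, 11:00-13:00, 15:00-18:00.
Emeka free: 09:00-16:30.
Ravi free: 09:30-12:30, 15:30-18:00 (invert busy blocks within the working day).
Bianca free: 09:30-10:30, 11:00-16:30.
Rosa free: 09:30-13:30, 15:00-18:00.
Ulla ∩ Emeka: 09:00-10:30, 11:00-13:00, 15:00-16:30.
Ulla ∩ Emeka ∩ Ravi: 09:30-10:30, 11:00-12:30, 15:30-16:30.
Ulla ∩ Emeka ∩ Ravi ∩ Bianca: 09:30-10:30, 11:00-12:30, 15:30-16:30.
Ulla ∩ Emeka ∩ Ravi ∩ Bianca ∩ Rosa: 09:30-10:30, 11:00-12:30, 15:30-16:30.
Those are the intersection windows.
The first common window of at least 60 minutes is 09:30-10:30, so the earliest start is 09:30.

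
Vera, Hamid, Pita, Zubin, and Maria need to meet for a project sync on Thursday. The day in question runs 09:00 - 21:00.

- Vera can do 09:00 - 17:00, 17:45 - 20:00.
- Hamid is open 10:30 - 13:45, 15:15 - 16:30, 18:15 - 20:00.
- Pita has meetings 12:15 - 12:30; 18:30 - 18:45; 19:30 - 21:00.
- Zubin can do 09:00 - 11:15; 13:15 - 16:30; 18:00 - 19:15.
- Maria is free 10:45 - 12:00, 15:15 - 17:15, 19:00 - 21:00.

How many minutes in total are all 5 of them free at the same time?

120

Vera free: 09:00-17:00, 17:45-20:00.
Hamid free: 10:30-13:45, 15:15-16:30, 18:15-20:00.
Pita free: 09:00-12:15, 12:30-18:30, 18:45-19:30 (invert busy blocks within the working day).
Zubin free: 09:00-11:15, 13:15-16:30, 18:00-19:15.
Maria free: 10:45-12:00, 15:15-17:15, 19:00-21:00.
Vera ∩ Hamid: 10:30-13:45, 15:15-16:30, 18:15-20:00.
Vera ∩ Hamid ∩ Pita: 10:30-12:15, 12:30-13:45, 15:15-16:30, 18:15-18:30, 18:45-19:30.
Vera ∩ Hamid ∩ Pita ∩ Zubin: 10:30-11:15, 13:15-13:45, 15:15-16:30, 18:15-18:30, 18:45-19:15.
Vera ∩ Hamid ∩ Pita ∩ Zubin ∩ Maria: 10:45-11:15, 15:15-16:30, 19:00-19:15.
Summing the common windows: 30 + 75 + 15 = 120 minutes.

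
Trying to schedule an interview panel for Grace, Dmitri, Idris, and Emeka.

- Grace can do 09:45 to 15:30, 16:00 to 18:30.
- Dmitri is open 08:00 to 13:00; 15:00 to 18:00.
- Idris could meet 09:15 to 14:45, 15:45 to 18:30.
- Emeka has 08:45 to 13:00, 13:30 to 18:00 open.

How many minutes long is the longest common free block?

195

Grace ∩ Dmitri: 09:45-13:00, 15:00-15:30, 16:00-18:00.
Grace ∩ Dmitri ∩ Idris: 09:45-13:00, 16:00-18:00.
Grace ∩ Dmitri ∩ Idris ∩ Emeka: 09:45-13:00, 16:00-18:00.
The longest is 09:45-13:00 at 195 minutes.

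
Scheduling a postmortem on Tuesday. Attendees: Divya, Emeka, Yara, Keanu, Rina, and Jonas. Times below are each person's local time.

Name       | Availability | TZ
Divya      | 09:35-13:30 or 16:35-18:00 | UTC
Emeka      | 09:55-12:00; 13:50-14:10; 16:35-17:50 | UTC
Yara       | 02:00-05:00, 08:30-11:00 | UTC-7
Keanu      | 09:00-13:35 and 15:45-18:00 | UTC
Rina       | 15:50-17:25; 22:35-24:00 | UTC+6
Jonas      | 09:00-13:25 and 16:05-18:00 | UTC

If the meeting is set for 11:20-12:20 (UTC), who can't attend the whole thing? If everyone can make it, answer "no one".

Divya in UTC: 09:35-13:30, 16:35-18:00.
Emeka in UTC: 09:55-12:00, 13:50-14:10, 16:35-17:50.
Yara in UTC: 09:00-12:00, 15:30-18:00 (add 7h to convert from UTC-7).
Keanu in UTC: 09:00-13:35, 15:45-18:00.
Rina in UTC: 09:50-11:25, 16:35-18:00 (subtract 6h to convert from UTC+6).
Jonas in UTC: 09:00-13:25, 16:05-18:00.
Divya: free for 11:20-12:20. Emeka: not fully free for 11:20-12:20. Yara: not fully free for 11:20-12:20. Keanu: free for 11:20-12:20. Rina: not fully free for 11:20-12:20. Jonas: free for 11:20-12:20.

Emeka, Rina, Yara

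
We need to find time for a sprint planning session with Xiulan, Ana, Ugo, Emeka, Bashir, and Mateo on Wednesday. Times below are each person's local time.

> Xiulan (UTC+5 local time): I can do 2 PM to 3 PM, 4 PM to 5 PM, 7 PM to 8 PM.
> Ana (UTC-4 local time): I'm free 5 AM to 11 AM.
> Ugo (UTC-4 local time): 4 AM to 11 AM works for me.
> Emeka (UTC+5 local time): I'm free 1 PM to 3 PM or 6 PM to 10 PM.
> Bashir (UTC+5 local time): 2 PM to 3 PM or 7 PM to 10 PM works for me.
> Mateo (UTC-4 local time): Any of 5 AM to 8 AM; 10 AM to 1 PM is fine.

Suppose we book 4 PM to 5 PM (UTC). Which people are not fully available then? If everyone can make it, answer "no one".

Xiulan in UTC: 09:00-10:00, 11:00-12:00, 14:00-15:00 (subtract 5h to convert from UTC+5).
Ana in UTC: 09:00-15:00 (add 4h to convert from UTC-4).
Ugo in UTC: 08:00-15:00 (add 4h to convert from UTC-4).
Emeka in UTC: 08:00-10:00, 13:00-17:00 (subtract 5h to convert from UTC+5).
Bashir in UTC: 09:00-10:00, 14:00-17:00 (subtract 5h to convert from UTC+5).
Mateo in UTC: 09:00-12:00, 14:00-17:00 (add 4h to convert from UTC-4).
Xiulan: not fully free for 16:00-17:00. Ana: not fully free for 16:00-17:00. Ugo: not fully free for 16:00-17:00. Emeka: free for 16:00-17:00. Bashir: free for 16:00-17:00. Mateo: free for 16:00-17:00.

Ana, Ugo, Xiulan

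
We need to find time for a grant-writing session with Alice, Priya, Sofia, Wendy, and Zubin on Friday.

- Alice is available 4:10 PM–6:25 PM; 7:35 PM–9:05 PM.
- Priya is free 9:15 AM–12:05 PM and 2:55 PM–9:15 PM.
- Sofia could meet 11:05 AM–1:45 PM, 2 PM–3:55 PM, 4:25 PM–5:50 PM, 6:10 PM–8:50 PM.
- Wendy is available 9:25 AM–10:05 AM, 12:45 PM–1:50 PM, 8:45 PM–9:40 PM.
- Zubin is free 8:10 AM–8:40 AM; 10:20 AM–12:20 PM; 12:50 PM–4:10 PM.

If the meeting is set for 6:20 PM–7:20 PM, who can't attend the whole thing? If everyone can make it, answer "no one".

Alice: not fully free for 18:20-19:20. Priya: free for 18:20-19:20. Sofia: free for 18:20-19:20. Wendy: not fully free for 18:20-19:20. Zubin: not fully free for 18:20-19:20.

Alice, Wendy, Zubin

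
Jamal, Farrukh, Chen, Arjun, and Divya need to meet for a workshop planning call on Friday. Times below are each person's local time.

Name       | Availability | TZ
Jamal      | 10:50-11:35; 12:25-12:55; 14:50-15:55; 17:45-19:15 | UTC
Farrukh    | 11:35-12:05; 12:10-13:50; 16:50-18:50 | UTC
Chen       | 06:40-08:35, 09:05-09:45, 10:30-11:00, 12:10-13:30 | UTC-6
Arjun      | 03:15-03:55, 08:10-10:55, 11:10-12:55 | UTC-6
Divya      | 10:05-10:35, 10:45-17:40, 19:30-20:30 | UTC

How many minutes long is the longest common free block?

Jamal in UTC: 10:50-11:35, 12:25-12:55, 14:50-15:55, 17:45-19:15.
Farrukh in UTC: 11:35-12:05, 12:10-13:50, 16:50-18:50.
Chen in UTC: 12:40-14:35, 15:05-15:45, 16:30-17:00, 18:10-19:30 (add 6h to convert from UTC-6).
Arjun in UTC: 09:15-09:55, 14:10-16:55, 17:10-18:55 (add 6h to convert from UTC-6).
Divya in UTC: 10:05-10:35, 10:45-17:40, 19:30-20:30.
Jamal ∩ Farrukh: 12:25-12:55, 17:45-18:50.
Jamal ∩ Farrukh ∩ Chen: 12:40-12:55, 18:10-18:50.
Jamal ∩ Farrukh ∩ Chen ∩ Arjun: 18:10-18:50.
Jamal ∩ Farrukh ∩ Chen ∩ Arjun ∩ Divya: ∅.
There is no time when everyone is free.
No common window exists, so the longest block is 0 minutes.

0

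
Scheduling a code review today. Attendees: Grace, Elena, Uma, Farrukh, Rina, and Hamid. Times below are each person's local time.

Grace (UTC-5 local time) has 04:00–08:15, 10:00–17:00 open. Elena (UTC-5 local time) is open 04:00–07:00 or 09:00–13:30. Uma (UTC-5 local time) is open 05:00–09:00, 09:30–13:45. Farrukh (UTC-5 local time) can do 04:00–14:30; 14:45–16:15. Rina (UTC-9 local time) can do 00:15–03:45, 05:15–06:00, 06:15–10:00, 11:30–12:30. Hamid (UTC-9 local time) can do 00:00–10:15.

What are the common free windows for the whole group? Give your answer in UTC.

Grace in UTC: 09:00-13:15, 15:00-22:00 (add 5h to convert from UTC-5).
Elena in UTC: 09:00-12:00, 14:00-18:30 (add 5h to convert from UTC-5).
Uma in UTC: 10:00-14:00, 14:30-18:45 (add 5h to convert from UTC-5).
Farrukh in UTC: 09:00-19:30, 19:45-21:15 (add 5h to convert from UTC-5).
Rina in UTC: 09:15-12:45, 14:15-15:00, 15:15-19:00, 20:30-21:30 (add 9h to convert from UTC-9).
Hamid in UTC: 09:00-19:15 (add 9h to convert from UTC-9).
Grace ∩ Elena: 09:00-12:00, 15:00-18:30.
Grace ∩ Elena ∩ Uma: 10:00-12:00, 15:00-18:30.
Grace ∩ Elena ∩ Uma ∩ Farrukh: 10:00-12:00, 15:00-18:30.
Grace ∩ Elena ∩ Uma ∩ Farrukh ∩ Rina: 10:00-12:00, 15:15-18:30.
Grace ∩ Elena ∩ Uma ∩ Farrukh ∩ Rina ∩ Hamid: 10:00-12:00, 15:15-18:30.

10:00-12:00, 15:15-18:30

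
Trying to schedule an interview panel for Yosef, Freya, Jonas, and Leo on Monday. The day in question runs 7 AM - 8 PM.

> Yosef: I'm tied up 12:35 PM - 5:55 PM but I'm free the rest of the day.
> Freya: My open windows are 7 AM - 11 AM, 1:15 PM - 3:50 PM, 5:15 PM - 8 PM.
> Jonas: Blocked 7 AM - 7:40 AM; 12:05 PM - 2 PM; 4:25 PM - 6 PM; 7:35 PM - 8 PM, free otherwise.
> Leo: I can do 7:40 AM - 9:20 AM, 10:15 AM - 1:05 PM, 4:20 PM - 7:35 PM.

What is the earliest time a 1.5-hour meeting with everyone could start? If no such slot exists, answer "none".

07:40

Yosef free: 07:00-12:35, 17:55-20:00 (invert busy blocks within the working day).
Freya free: 07:00-11:00, 13:15-15:50, 17:15-20:00.
Jonas free: 07:40-12:05, 14:00-16:25, 18:00-19:35 (invert busy blocks within the working day).
Leo free: 07:40-09:20, 10:15-13:05, 16:20-19:35.
Yosef ∩ Freya: 07:00-11:00, 17:55-20:00.
Yosef ∩ Freya ∩ Jonas: 07:40-11:00, 18:00-19:35.
Yosef ∩ Freya ∩ Jonas ∩ Leo: 07:40-09:20, 10:15-11:00, 18:00-19:35.
The first common window of at least 90 minutes is 07:40-09:20, so the earliest start is 07:40.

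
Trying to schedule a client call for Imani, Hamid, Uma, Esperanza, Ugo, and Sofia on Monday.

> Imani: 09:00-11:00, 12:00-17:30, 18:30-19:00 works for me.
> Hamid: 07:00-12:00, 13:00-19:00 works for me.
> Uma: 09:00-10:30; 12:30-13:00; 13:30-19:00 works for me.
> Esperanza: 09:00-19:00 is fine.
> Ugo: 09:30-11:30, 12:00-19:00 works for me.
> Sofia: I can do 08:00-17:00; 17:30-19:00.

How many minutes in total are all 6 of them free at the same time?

300

Imani ∩ Hamid: 09:00-11:00, 13:00-17:30, 18:30-19:00.
Imani ∩ Hamid ∩ Uma: 09:00-10:30, 13:30-17:30, 18:30-19:00.
Imani ∩ Hamid ∩ Uma ∩ Esperanza: 09:00-10:30, 13:30-17:30, 18:30-19:00.
Imani ∩ Hamid ∩ Uma ∩ Esperanza ∩ Ugo: 09:30-10:30, 13:30-17:30, 18:30-19:00.
Imani ∩ Hamid ∩ Uma ∩ Esperanza ∩ Ugo ∩ Sofia: 09:30-10:30, 13:30-17:00, 18:30-19:00.
Summing the common windows: 60 + 210 + 30 = 300 minutes.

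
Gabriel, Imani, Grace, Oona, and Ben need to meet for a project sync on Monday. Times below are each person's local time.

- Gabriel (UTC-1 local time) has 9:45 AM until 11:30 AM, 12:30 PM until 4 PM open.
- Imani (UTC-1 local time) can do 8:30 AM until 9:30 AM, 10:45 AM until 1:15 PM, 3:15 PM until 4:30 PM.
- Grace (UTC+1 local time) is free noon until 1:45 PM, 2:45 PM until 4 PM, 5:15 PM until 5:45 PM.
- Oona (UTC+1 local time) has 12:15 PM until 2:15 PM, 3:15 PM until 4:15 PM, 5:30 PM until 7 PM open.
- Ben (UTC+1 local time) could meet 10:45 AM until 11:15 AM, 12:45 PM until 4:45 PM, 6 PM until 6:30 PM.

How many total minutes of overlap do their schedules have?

45

Gabriel in UTC: 10:45-12:30, 13:30-17:00 (add 1h to convert from UTC-1).
Imani in UTC: 09:30-10:30, 11:45-14:15, 16:15-17:30 (add 1h to convert from UTC-1).
Grace in UTC: 11:00-12:45, 13:45-15:00, 16:15-16:45 (subtract 1h to convert from UTC+1).
Oona in UTC: 11:15-13:15, 14:15-15:15, 16:30-18:00 (subtract 1h to convert from UTC+1).
Ben in UTC: 09:45-10:15, 11:45-15:45, 17:00-17:30 (subtract 1h to convert from UTC+1).
Gabriel ∩ Imani: 11:45-12:30, 13:30-14:15, 16:15-17:00.
Gabriel ∩ Imani ∩ Grace: 11:45-12:30, 13:45-14:15, 16:15-16:45.
Gabriel ∩ Imani ∩ Grace ∩ Oona: 11:45-12:30, 16:30-16:45.
Gabriel ∩ Imani ∩ Grace ∩ Oona ∩ Ben: 11:45-12:30.
Those are the intersection windows.
That's a single block of 45 minutes.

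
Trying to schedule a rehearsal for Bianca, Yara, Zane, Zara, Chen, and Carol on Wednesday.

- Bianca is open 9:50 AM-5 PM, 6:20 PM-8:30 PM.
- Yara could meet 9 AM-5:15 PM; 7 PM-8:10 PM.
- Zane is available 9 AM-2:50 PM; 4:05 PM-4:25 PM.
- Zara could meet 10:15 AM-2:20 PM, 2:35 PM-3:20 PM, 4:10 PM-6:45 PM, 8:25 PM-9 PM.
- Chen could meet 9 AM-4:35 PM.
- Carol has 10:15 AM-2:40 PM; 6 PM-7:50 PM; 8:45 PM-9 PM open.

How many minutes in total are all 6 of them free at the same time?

250

Bianca ∩ Yara: 09:50-17:00, 19:00-20:10.
Bianca ∩ Yara ∩ Zane: 09:50-14:50, 16:05-16:25.
Bianca ∩ Yara ∩ Zane ∩ Zara: 10:15-14:20, 14:35-14:50, 16:10-16:25.
Bianca ∩ Yara ∩ Zane ∩ Zara ∩ Chen: 10:15-14:20, 14:35-14:50, 16:10-16:25.
Bianca ∩ Yara ∩ Zane ∩ Zara ∩ Chen ∩ Carol: 10:15-14:20, 14:35-14:40.
Summing the common windows: 245 + 5 = 250 minutes.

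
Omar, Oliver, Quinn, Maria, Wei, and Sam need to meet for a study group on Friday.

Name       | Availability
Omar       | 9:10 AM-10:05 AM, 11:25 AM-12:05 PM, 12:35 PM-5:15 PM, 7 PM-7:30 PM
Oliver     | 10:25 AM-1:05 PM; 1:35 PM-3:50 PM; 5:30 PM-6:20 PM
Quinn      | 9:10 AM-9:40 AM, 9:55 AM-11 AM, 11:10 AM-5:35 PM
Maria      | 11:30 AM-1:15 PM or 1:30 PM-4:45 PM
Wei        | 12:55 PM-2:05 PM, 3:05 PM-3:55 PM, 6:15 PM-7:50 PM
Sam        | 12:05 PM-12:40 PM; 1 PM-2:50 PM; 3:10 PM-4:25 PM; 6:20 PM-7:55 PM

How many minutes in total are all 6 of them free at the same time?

Omar ∩ Oliver: 11:25-12:05, 12:35-13:05, 13:35-15:50.
Omar ∩ Oliver ∩ Quinn: 11:25-12:05, 12:35-13:05, 13:35-15:50.
Omar ∩ Oliver ∩ Quinn ∩ Maria: 11:30-12:05, 12:35-13:05, 13:35-15:50.
Omar ∩ Oliver ∩ Quinn ∩ Maria ∩ Wei: 12:55-13:05, 13:35-14:05, 15:05-15:50.
Omar ∩ Oliver ∩ Quinn ∩ Maria ∩ Wei ∩ Sam: 13:00-13:05, 13:35-14:05, 15:10-15:50.
Summing the common windows: 5 + 30 + 40 = 75 minutes.

75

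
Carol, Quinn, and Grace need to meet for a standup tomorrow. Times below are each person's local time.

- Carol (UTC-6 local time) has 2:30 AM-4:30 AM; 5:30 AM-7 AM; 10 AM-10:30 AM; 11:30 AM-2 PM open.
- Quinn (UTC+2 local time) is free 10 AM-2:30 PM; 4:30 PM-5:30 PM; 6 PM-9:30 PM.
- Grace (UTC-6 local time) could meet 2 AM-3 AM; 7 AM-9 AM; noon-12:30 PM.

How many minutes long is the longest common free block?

Carol in UTC: 08:30-10:30, 11:30-13:00, 16:00-16:30, 17:30-20:00 (add 6h to convert from UTC-6).
Quinn in UTC: 08:00-12:30, 14:30-15:30, 16:00-19:30 (subtract 2h to convert from UTC+2).
Grace in UTC: 08:00-09:00, 13:00-15:00, 18:00-18:30 (add 6h to convert from UTC-6).
Carol ∩ Quinn: 08:30-10:30, 11:30-12:30, 16:00-16:30, 17:30-19:30.
Carol ∩ Quinn ∩ Grace: 08:30-09:00, 18:00-18:30.
The longest is 08:30-09:00 at 30 minutes.

30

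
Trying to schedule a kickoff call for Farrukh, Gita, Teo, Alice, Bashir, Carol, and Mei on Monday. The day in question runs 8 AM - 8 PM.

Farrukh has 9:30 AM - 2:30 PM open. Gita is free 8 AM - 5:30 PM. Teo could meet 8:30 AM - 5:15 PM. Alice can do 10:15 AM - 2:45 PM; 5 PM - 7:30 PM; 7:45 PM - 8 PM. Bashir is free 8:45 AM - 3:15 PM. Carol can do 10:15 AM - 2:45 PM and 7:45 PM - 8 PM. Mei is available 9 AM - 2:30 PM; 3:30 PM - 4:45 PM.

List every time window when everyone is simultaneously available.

Farrukh ∩ Gita: 09:30-14:30.
Farrukh ∩ Gita ∩ Teo: 09:30-14:30.
Farrukh ∩ Gita ∩ Teo ∩ Alice: 10:15-14:30.
Farrukh ∩ Gita ∩ Teo ∩ Alice ∩ Bashir: 10:15-14:30.
Farrukh ∩ Gita ∩ Teo ∩ Alice ∩ Bashir ∩ Carol: 10:15-14:30.
Farrukh ∩ Gita ∩ Teo ∩ Alice ∩ Bashir ∩ Carol ∩ Mei: 10:15-14:30.
So the common availability across everyone is 10:15-14:30.

10:15-14:30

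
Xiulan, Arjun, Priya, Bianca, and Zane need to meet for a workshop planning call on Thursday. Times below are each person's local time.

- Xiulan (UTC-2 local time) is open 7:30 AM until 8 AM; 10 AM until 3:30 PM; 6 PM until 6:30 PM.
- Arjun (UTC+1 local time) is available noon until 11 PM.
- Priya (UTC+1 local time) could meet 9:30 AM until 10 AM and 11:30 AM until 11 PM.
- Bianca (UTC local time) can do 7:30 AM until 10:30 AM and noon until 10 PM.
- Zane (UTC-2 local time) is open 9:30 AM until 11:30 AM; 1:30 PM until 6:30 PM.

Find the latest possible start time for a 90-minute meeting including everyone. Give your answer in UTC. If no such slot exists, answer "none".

Xiulan in UTC: 09:30-10:00, 12:00-17:30, 20:00-20:30 (add 2h to convert from UTC-2).
Arjun in UTC: 11:00-22:00 (subtract 1h to convert from UTC+1).
Priya in UTC: 08:30-09:00, 10:30-22:00 (subtract 1h to convert from UTC+1).
Bianca in UTC: 07:30-10:30, 12:00-22:00.
Zane in UTC: 11:30-13:30, 15:30-20:30 (add 2h to convert from UTC-2).
Xiulan ∩ Arjun: 12:00-17:30, 20:00-20:30.
Xiulan ∩ Arjun ∩ Priya: 12:00-17:30, 20:00-20:30.
Xiulan ∩ Arjun ∩ Priya ∩ Bianca: 12:00-17:30, 20:00-20:30.
Xiulan ∩ Arjun ∩ Priya ∩ Bianca ∩ Zane: 12:00-13:30, 15:30-17:30, 20:00-20:30.
So the common availability across everyone is 12:00-13:30, 15:30-17:30, 20:00-20:30.
The last common window of at least 90 minutes is 15:30-17:30; a 90-minute meeting can start as late as 16:00 and still end by 17:30.

16:00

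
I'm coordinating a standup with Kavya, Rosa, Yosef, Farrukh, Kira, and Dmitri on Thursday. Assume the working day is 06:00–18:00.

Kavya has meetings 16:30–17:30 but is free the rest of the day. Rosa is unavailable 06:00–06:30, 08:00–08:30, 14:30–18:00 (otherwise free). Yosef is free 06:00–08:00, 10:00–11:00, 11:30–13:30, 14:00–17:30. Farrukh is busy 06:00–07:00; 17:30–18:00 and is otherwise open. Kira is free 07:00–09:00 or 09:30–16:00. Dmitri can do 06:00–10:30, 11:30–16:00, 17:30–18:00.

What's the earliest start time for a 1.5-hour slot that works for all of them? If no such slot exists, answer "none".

11:30

Kavya free: 06:00-16:30, 17:30-18:00 (invert busy blocks within the working day).
Rosa free: 06:30-08:00, 08:30-14:30 (invert busy blocks within the working day).
Yosef free: 06:00-08:00, 10:00-11:00, 11:30-13:30, 14:00-17:30.
Farrukh free: 07:00-17:30 (invert busy blocks within the working day).
Kira free: 07:00-09:00, 09:30-16:00.
Dmitri free: 06:00-10:30, 11:30-16:00, 17:30-18:00.
Kavya ∩ Rosa: 06:30-08:00, 08:30-14:30.
Kavya ∩ Rosa ∩ Yosef: 06:30-08:00, 10:00-11:00, 11:30-13:30, 14:00-14:30.
Kavya ∩ Rosa ∩ Yosef ∩ Farrukh: 07:00-08:00, 10:00-11:00, 11:30-13:30, 14:00-14:30.
Kavya ∩ Rosa ∩ Yosef ∩ Farrukh ∩ Kira: 07:00-08:00, 10:00-11:00, 11:30-13:30, 14:00-14:30.
Kavya ∩ Rosa ∩ Yosef ∩ Farrukh ∩ Kira ∩ Dmitri: 07:00-08:00, 10:00-10:30, 11:30-13:30, 14:00-14:30.
The first common window of at least 90 minutes is 11:30-13:30, so the earliest start is 11:30.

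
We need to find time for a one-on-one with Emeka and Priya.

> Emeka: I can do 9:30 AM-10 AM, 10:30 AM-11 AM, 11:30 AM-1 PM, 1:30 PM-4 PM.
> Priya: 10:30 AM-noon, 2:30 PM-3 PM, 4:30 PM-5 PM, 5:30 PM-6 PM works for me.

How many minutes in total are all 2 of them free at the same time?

90

Emeka ∩ Priya: 10:30-11:00, 11:30-12:00, 14:30-15:00.
Summing the common windows: 30 + 30 + 30 = 90 minutes.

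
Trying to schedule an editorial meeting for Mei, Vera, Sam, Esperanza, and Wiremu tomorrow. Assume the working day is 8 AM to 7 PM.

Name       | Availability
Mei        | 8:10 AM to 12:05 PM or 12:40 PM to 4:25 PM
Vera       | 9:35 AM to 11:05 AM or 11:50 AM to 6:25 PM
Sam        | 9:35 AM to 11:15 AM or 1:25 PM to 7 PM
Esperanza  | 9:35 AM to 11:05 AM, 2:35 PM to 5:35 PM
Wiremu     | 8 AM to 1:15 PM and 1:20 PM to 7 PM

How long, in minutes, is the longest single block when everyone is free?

Mei ∩ Vera: 09:35-11:05, 11:50-12:05, 12:40-16:25.
Mei ∩ Vera ∩ Sam: 09:35-11:05, 13:25-16:25.
Mei ∩ Vera ∩ Sam ∩ Esperanza: 09:35-11:05, 14:35-16:25.
Mei ∩ Vera ∩ Sam ∩ Esperanza ∩ Wiremu: 09:35-11:05, 14:35-16:25.
Those are the intersection windows.
The longest is 14:35-16:25 at 110 minutes.

110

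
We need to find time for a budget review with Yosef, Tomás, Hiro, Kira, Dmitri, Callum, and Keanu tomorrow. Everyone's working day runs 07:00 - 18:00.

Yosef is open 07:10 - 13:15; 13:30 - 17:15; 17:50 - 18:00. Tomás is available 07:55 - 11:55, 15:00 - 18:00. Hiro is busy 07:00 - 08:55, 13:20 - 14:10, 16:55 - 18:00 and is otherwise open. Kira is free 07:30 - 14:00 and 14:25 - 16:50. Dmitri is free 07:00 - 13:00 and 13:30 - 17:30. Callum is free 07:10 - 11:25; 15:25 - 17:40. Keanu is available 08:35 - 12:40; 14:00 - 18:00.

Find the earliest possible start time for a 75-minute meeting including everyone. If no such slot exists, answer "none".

08:55

Yosef free: 07:10-13:15, 13:30-17:15, 17:50-18:00.
Tomás free: 07:55-11:55, 15:00-18:00.
Hiro free: 08:55-13:20, 14:10-16:55 (invert busy blocks within the working day).
Kira free: 07:30-14:00, 14:25-16:50.
Dmitri free: 07:00-13:00, 13:30-17:30.
Callum free: 07:10-11:25, 15:25-17:40.
Keanu free: 08:35-12:40, 14:00-18:00.
Yosef ∩ Tomás: 07:55-11:55, 15:00-17:15, 17:50-18:00.
Yosef ∩ Tomás ∩ Hiro: 08:55-11:55, 15:00-16:55.
Yosef ∩ Tomás ∩ Hiro ∩ Kira: 08:55-11:55, 15:00-16:50.
Yosef ∩ Tomás ∩ Hiro ∩ Kira ∩ Dmitri: 08:55-11:55, 15:00-16:50.
Yosef ∩ Tomás ∩ Hiro ∩ Kira ∩ Dmitri ∩ Callum: 08:55-11:25, 15:25-16:50.
Yosef ∩ Tomás ∩ Hiro ∩ Kira ∩ Dmitri ∩ Callum ∩ Keanu: 08:55-11:25, 15:25-16:50.
So the common availability across everyone is 08:55-11:25, 15:25-16:50.
The first common window of at least 75 minutes is 08:55-11:25, so the earliest start is 08:55.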